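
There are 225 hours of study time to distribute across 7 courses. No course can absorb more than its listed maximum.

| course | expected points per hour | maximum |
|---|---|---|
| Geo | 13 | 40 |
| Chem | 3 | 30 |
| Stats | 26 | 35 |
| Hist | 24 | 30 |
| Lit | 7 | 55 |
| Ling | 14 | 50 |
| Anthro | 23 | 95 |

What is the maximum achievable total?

4710

Highest expected points per hour first: Stats 26 > Hist 24 > Anthro 23 > Ling 14 > Geo 13 > Lit 7 > Chem 3.
Stats: +35 to 35 (cap) ; 190 left.
Hist takes 30 to reach its cap of 30 ; 160 left.
Anthro: +95 to 95 (cap) ; 65 left.
Give Ling 50 to hit its cap of 50 ; 15 left.
Geo: +15 (room for 40) → 15. Pool exhausted.
Total = 13×15 + 26×35 + 24×30 + 14×50 + 23×95 = 4710.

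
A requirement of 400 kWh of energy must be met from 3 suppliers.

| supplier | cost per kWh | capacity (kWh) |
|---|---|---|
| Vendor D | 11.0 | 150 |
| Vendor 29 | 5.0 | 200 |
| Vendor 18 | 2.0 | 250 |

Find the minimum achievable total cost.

Cheapest first:
Vendor 18 (2.0): use full 250 ; 150 kWh to go.
Vendor 29 (5.0): take the remaining 150 ; done.
Vendor D: unused.
Cost = 250×2.0 + 150×5.0 = 1250.

1250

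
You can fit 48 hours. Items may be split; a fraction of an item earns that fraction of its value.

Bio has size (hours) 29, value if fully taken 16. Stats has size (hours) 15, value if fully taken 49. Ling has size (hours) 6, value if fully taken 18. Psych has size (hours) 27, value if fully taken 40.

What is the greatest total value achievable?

Rank by value-to-size ratio: Stats 49/15≈3.27, Ling 18/6≈3, Psych 40/27≈1.48, Bio 16/29≈0.552.
Take all of Stats (15 hours, value 49) — 33 hours left.
Ling: take in full, 6 hours for value 18 — 27 left.
All 27 hours of Psych fit (value 40) — 0 remain.
Total value = 107.

107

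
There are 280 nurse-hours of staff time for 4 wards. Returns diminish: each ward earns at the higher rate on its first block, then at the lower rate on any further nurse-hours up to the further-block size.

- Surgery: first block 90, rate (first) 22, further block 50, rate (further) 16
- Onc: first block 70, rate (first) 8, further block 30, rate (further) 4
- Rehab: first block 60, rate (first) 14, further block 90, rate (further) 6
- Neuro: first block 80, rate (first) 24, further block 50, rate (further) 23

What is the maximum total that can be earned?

Rank every tier by rate: Neuro/first 24 > Neuro/second 23 > Surgery/first 22 > Surgery/second 16 > Rehab/first 14 > Onc/first 8 > Rehab/second 6 > Onc/second 4.
Neuro first at 24: fill all 80 → 200 left.
Neuro second at 23: fill all 50 → 150 left.
Fill Surgery first block (90 at 22) → 60 left.
Surgery second at 16: fill all 50 → 10 left.
Rehab/first: +10 of 60 at 14; pool empty.
Total = 24×80 + 23×50 + 22×90 + 16×50 + 14×10 = 5990.

5990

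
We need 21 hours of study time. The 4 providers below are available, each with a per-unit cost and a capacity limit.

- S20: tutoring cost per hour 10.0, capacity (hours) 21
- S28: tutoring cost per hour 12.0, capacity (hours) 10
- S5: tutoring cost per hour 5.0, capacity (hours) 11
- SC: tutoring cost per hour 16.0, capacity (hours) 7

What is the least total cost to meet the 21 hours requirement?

155

Fill from the cheapest provider first.
S5 (5.0): use full 11 — 10 hours to go.
Take 10 from S20 at 10.0 to finish.
S28, SC: unused.
Cost = 11×5.0 + 10×10.0 = 155.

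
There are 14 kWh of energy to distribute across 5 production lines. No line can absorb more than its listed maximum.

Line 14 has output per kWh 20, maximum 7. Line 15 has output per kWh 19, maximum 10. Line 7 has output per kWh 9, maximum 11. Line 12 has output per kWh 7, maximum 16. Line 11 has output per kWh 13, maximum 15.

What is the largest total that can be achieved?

273

Order the production lines by output per kWh: Line 14 20 > Line 15 19 > Line 11 13 > Line 7 9 > Line 12 7.
Give Line 14 7 to hit its cap of 7 → 7 left.
Only 7 left; Line 15 takes them to reach 7.
Total = 20×7 + 19×7 = 273.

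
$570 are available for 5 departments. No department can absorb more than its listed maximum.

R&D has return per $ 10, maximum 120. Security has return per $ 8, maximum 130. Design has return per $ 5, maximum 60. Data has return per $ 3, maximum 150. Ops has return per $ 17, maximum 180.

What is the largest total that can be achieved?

5840

Rank by return per $: Ops 17 > R&D 10 > Security 8 > Design 5 > Data 3.
Give Ops 180 to hit its cap of 180 → 390 left.
R&D: +120 to 120 (cap) → 270 left.
Security takes 130 to reach its cap of 130 → 140 left.
Design: +60 to 60 (cap) → 80 left.
Data: +80 (room for 150) → 80. Pool exhausted.
Total = 10×120 + 8×130 + 5×60 + 3×80 + 17×180 = 5840.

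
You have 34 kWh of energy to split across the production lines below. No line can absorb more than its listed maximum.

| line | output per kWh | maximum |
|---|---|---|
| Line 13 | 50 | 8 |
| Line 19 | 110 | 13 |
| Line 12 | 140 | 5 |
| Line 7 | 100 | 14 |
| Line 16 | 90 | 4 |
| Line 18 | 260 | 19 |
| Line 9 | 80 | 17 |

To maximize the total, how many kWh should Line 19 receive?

Highest output per kWh first: Line 18 260 > Line 12 140 > Line 19 110 > Line 7 100 > Line 16 90 > Line 9 80 > Line 13 50.
Give Line 18 19 to hit its cap of 19 — 15 left.
Give Line 12 5 to hit its cap of 5 — 10 left.
Line 19 has room for 13 but only 10 remain, so it gets 10.

10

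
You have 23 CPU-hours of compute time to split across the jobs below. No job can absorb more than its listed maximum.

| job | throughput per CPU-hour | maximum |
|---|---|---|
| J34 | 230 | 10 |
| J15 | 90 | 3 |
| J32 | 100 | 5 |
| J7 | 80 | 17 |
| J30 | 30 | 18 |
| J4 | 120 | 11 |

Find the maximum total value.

3820

Rank by throughput per CPU-hour: J34 230 > J4 120 > J32 100 > J15 90 > J7 80 > J30 30.
Give J34 10 to hit its cap of 10 — 13 left.
J4 takes 11 to reach its cap of 11 — 2 left.
J32: +2 (room for 5) → 2. Pool exhausted.
Total = 230×10 + 100×2 + 120×11 = 3820.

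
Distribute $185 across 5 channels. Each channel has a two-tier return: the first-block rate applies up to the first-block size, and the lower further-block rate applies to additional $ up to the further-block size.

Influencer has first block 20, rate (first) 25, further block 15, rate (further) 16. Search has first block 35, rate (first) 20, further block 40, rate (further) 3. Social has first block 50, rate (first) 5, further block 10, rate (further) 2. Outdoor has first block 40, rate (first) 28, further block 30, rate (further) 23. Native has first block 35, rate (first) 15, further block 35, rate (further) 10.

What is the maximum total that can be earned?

Order all 10 blocks by rate: Outdoor/tier1 28 > Influencer/tier1 25 > Outdoor/tier2 23 > Search/tier1 20 > Influencer/tier2 16 > Native/tier1 15 > Native/tier2 10 > Social/tier1 5 > Search/tier2 3 > Social/tier2 2.
Outdoor tier1 at 28: fill all 40 ; 145 left.
Fill Influencer tier1 block (20 at 25) ; 125 left.
Outdoor/tier2 (23): +30 ; 95 left.
Search tier1 at 20: fill all 35 ; 60 left.
Fill Influencer tier2 block (15 at 16) ; 45 left.
Native tier1 at 15: fill all 35 ; 10 left.
10 remain; put them into Native tier2 at 10.
Total = 28×40 + 25×20 + 23×30 + 20×35 + 16×15 + 15×35 + 10×10 = 3875.

3875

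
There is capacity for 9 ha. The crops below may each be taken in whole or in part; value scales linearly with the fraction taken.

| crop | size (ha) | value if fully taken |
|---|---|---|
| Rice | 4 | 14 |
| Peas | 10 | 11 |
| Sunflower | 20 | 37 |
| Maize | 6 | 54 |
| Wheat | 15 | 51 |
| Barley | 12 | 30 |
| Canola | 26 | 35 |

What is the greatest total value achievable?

Best value per unit of size first: Maize 54/6≈9, Rice 14/4≈3.5, Wheat 51/15≈3.4, Barley 30/12≈2.5, Sunflower 37/20≈1.85, Canola 35/26≈1.35, Peas 11/10≈1.1.
Maize: take in full, 6 ha for value 54 — 3 left.
Fill the last 3 ha with part of Rice: 3/4 of it earns 10.5.
Total value = 64.5.

64.5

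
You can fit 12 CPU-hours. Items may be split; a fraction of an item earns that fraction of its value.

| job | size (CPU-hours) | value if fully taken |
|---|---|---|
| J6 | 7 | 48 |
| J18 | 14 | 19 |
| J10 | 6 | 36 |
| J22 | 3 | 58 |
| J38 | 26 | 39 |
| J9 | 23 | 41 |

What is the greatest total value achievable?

Best value per unit of size first: J22 58/3≈19.3, J6 48/7≈6.86, J10 36/6≈6, J9 41/23≈1.78, J38 39/26≈1.5, J18 19/14≈1.36.
Take all of J22 (3 CPU-hours, value 58) → 9 CPU-hours left.
All 7 CPU-hours of J6 fit (value 48) → 2 remain.
2 CPU-hours left: a 2/6 share of J10 gives 36×2/6 = 12.
Total value = 118.

118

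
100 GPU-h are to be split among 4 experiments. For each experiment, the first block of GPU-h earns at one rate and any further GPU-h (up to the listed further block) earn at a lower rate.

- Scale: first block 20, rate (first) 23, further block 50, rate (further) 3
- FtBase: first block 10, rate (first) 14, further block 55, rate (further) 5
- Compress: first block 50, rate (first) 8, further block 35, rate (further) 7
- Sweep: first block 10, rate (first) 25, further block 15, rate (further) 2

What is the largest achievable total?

Treat each block as its own option and order by rate: Sweep/tier1 25 > Scale/tier1 23 > FtBase/tier1 14 > Compress/tier1 8 > Compress/tier2 7 > FtBase/tier2 5 > Scale/tier2 3 > Sweep/tier2 2.
Fill Sweep tier1 block (10 at 25) — 90 left.
Scale/tier1 (23): +20 — 70 left.
FtBase/tier1 (14): +10 — 60 left.
Compress tier1 at 8: fill all 50 — 10 left.
Compress tier2 at 7: only 10 left, fill 10.
Total = 25×10 + 23×20 + 14×10 + 8×50 + 7×10 = 1320.

1320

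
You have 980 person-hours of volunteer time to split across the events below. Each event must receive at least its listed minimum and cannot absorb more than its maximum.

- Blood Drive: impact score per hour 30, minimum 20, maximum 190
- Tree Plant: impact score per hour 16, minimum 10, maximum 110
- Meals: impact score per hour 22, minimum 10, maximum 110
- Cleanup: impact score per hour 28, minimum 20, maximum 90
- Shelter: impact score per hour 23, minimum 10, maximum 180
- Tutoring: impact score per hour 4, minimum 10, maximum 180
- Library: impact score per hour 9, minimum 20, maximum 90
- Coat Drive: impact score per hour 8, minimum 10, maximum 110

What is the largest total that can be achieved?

Meeting every minimum uses 20+10+10+20+10+10+20+10 = 110 person-hours, leaving 870.
Rank by impact score per hour: Blood Drive 30 > Cleanup 28 > Shelter 23 > Meals 22 > Tree Plant 16 > Library 9 > Coat Drive 8 > Tutoring 4.
Give Blood Drive 170 more to hit its cap of 190 → 700 left.
Cleanup: +70 to 90 (cap) → 630 left.
Shelter: +170 to 180 (cap) → 460 left.
Meals: +100 to 110 (cap) → 360 left.
Tree Plant takes 100 more to reach its cap of 110 → 260 left.
Give Library 70 more to hit its cap of 90 → 190 left.
Coat Drive: +100 to 110 (cap) → 90 left.
Only 90 left; Tutoring takes them to reach 100.
Total = 30×190 + 16×110 + 22×110 + 28×90 + 23×180 + 4×100 + 9×90 + 8×110 = 18630.

18630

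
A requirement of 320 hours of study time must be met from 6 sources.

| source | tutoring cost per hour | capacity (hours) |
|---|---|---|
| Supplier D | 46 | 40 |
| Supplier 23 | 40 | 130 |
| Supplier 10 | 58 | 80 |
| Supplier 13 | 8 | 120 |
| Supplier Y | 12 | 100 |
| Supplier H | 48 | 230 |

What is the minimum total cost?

Cheapest first:
Supplier 13 at 8: take all 120 hours — 200 still needed.
Supplier Y (12): use full 100 — 100 hours to go.
Supplier 23 at 40: take 100 of its 130 — requirement met.
Supplier D, Supplier H, Supplier 10: unused.
Cost = 120×8 + 100×12 + 100×40 = 6160.

6160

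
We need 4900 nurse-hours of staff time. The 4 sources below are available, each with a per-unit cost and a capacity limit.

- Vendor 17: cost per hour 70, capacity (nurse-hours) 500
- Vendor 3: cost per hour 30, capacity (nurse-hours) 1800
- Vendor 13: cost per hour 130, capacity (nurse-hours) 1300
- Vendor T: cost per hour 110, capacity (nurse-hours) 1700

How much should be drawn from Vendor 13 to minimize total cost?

Fill from the cheapest source first.
Take 1800 from Vendor 3 at 30 — need 3100 more.
Take 500 from Vendor 17 at 70 — need 2600 more.
Take 1700 from Vendor T at 110 — need 900 more.
Take 900 from Vendor 13 at 130 to finish.

900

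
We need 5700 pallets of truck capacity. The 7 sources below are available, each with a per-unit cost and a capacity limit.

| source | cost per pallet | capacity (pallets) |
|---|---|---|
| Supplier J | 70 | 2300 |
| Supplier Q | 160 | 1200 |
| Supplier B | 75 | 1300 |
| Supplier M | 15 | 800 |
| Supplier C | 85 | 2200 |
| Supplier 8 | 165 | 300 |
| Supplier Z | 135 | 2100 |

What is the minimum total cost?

Use sources in increasing cost order.
Supplier M (15): use full 800 → 4900 pallets to go.
Supplier J at 70: take all 2300 pallets → 2600 still needed.
Take 1300 from Supplier B at 75 → need 1300 more.
Supplier C at 85: take 1300 of its 2200 → requirement met.
Supplier Z, Supplier Q, Supplier 8: unused.
Cost = 800×15 + 2300×70 + 1300×75 + 1300×85 = 381000.

381000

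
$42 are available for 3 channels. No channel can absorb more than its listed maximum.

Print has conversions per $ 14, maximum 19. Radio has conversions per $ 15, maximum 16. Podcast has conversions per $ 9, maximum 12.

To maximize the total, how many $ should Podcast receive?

7

Rank by conversions per $: Radio 15 > Print 14 > Podcast 9.
Radio: +16 to 16 (cap) ; 26 left.
Give Print 19 to hit its cap of 19 ; 7 left.
Podcast has room for 12 but only 7 remain, so it gets 7.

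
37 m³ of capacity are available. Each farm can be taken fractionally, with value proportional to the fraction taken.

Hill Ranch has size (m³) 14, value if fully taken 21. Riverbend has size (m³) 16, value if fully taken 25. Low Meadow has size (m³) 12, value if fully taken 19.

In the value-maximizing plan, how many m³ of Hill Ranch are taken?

9

Best value per unit of size first: Low Meadow 19/12≈1.58, Riverbend 25/16≈1.56, Hill Ranch 21/14≈1.5.
All 12 m³ of Low Meadow fit (value 19) — 25 remain.
Take all of Riverbend (16 m³, value 25) — 9 m³ left.
Only 9 m³ remain; take 9/14 of Hill Ranch for value 21×9/14 = 13.5.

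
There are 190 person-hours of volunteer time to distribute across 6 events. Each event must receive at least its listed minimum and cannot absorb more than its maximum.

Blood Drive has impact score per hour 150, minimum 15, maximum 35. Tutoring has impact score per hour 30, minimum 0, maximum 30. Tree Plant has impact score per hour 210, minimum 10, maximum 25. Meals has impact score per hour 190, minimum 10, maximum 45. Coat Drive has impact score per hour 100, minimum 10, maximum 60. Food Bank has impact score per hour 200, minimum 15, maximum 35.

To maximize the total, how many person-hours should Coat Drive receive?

Meeting every minimum uses 15+0+10+10+10+15 = 60 person-hours, leaving 130.
Rank by impact score per hour: Tree Plant 210 > Food Bank 200 > Meals 190 > Blood Drive 150 > Coat Drive 100 > Tutoring 30.
Tree Plant: +15 to 25 (cap) → 115 left.
Give Food Bank 20 more to hit its cap of 35 → 95 left.
Give Meals 35 more to hit its cap of 45 → 60 left.
Give Blood Drive 20 more to hit its cap of 35 → 40 left.
Coat Drive has room for 50 more but only 40 remain, so it gets 50.

50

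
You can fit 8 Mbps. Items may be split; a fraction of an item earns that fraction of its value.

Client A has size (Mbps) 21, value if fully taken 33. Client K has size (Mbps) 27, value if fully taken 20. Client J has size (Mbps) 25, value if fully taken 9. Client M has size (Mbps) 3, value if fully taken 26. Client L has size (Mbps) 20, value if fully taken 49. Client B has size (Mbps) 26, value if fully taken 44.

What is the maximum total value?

38.25

Best value per unit of size first: Client M 26/3≈8.67, Client L 49/20≈2.45, Client B 44/26≈1.69, Client A 33/21≈1.57, Client K 20/27≈0.741, Client J 9/25≈0.36.
Client M: take in full, 3 Mbps for value 26 ; 5 left.
Only 5 Mbps remain; take 5/20 of Client L for value 49×5/20 = 12.25.
Total value = 38.25.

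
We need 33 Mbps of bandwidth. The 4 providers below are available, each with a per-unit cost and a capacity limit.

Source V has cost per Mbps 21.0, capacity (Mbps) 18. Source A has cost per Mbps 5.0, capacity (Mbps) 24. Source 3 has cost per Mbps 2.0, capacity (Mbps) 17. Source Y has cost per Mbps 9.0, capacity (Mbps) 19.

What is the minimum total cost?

114

Cheapest first:
Take 17 from Source 3 at 2.0 ; need 16 more.
Source A at 5.0: take 16 of its 24 ; requirement met.
Source Y, Source V: unused.
Cost = 17×2.0 + 16×5.0 = 114.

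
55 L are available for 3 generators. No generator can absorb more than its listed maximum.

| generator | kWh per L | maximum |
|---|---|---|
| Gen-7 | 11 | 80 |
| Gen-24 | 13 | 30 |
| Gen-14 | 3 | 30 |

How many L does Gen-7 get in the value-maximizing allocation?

Order the generators by kWh per L: Gen-24 13 > Gen-7 11 > Gen-14 3.
Gen-24 takes 30 to reach its cap of 30 ; 25 left.
Gen-7: +25 (room for 80) → 25. Pool exhausted.

25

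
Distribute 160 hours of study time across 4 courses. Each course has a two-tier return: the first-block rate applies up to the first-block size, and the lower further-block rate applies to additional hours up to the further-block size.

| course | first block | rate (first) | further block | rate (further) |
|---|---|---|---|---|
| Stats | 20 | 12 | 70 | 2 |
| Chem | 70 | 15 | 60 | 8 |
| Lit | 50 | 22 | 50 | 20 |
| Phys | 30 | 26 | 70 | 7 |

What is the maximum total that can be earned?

3330

Treat each block as its own option and order by rate: Phys/first 26 > Lit/first 22 > Lit/second 20 > Chem/first 15 > Stats/first 12 > Chem/second 8 > Phys/second 7 > Stats/second 2.
Phys/first (26): +30 — 130 left.
Fill Lit first block (50 at 22) — 80 left.
Lit second at 20: fill all 50 — 30 left.
Chem first at 15: only 30 left, fill 30.
Total = 26×30 + 22×50 + 20×50 + 15×30 = 3330.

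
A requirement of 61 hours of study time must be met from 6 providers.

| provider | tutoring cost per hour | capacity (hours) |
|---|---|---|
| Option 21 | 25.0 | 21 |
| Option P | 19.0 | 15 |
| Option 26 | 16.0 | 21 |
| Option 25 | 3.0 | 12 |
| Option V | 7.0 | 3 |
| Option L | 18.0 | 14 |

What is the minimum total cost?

Fill from the cheapest provider first.
Take 12 from Option 25 at 3.0 → need 49 more.
Option V at 7.0: take all 3 hours → 46 still needed.
Take 21 from Option 26 at 16.0 → need 25 more.
Option L at 18.0: take all 14 hours → 11 still needed.
Take 11 from Option P at 19.0 to finish.
Option 21: unused.
Cost = 12×3.0 + 3×7.0 + 21×16.0 + 14×18.0 + 11×19.0 = 854.

854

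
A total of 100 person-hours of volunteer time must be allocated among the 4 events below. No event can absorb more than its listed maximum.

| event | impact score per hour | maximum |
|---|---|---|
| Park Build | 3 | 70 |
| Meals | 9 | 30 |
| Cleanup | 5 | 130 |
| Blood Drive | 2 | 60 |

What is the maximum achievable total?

620

Rank by impact score per hour: Meals 9 > Cleanup 5 > Park Build 3 > Blood Drive 2.
Give Meals 30 to hit its cap of 30 → 70 left.
Cleanup has room for 130 but only 70 remain, so it gets 70.
Total = 9×30 + 5×70 = 620.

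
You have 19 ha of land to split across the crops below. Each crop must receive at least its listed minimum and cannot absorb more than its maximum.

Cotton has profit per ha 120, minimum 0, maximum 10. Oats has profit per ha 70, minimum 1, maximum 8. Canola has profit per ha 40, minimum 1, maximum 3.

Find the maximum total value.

1800

Meeting every minimum uses 0+1+1 = 2 ha, leaving 17.
Rank by profit per ha: Cotton 120 > Oats 70 > Canola 40.
Cotton: +10 to 10 (cap) ; 7 left.
Give Oats 7 more to hit its cap of 8 ; 0 left.
Total = 120×10 + 70×8 + 40×1 = 1800.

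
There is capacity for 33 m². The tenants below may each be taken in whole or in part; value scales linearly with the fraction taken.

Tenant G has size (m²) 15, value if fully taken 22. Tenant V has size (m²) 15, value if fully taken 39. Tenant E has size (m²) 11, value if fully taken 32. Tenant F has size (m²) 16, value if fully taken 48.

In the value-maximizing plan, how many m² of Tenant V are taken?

6

Best value per unit of size first: Tenant F 48/16≈3, Tenant E 32/11≈2.91, Tenant V 39/15≈2.6, Tenant G 22/15≈1.47.
All 16 m² of Tenant F fit (value 48) — 17 remain.
All 11 m² of Tenant E fit (value 32) — 6 remain.
6 m² left: a 6/15 share of Tenant V gives 39×6/15 = 15.6.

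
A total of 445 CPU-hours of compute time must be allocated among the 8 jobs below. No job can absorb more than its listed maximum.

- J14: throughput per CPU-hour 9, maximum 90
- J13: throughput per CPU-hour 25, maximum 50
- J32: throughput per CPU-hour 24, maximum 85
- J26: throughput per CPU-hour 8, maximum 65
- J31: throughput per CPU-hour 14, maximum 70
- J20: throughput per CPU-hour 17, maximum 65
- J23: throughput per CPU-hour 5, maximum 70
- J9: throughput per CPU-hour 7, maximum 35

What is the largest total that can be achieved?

6845

Highest throughput per CPU-hour first: J13 25 > J32 24 > J20 17 > J31 14 > J14 9 > J26 8 > J9 7 > J23 5.
J13 takes 50 to reach its cap of 50 → 395 left.
Give J32 85 to hit its cap of 85 → 310 left.
J20: +65 to 65 (cap) → 245 left.
J31: +70 to 70 (cap) → 175 left.
Give J14 90 to hit its cap of 90 → 85 left.
Give J26 65 to hit its cap of 65 → 20 left.
J9: +20 (room for 35) → 20. Pool exhausted.
Total = 9×90 + 25×50 + 24×85 + 8×65 + 14×70 + 17×65 + 7×20 = 6845.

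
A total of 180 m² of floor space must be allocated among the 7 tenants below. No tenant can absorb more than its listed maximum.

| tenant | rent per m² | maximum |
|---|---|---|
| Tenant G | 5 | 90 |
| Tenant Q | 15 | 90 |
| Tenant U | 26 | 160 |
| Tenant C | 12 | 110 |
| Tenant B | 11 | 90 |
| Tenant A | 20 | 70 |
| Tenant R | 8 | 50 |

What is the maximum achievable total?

Highest rent per m² first: Tenant U 26 > Tenant A 20 > Tenant Q 15 > Tenant C 12 > Tenant B 11 > Tenant R 8 > Tenant G 5.
Give Tenant U 160 to hit its cap of 160 → 20 left.
Tenant A has room for 70 but only 20 remain, so it gets 20.
Total = 26×160 + 20×20 = 4560.

4560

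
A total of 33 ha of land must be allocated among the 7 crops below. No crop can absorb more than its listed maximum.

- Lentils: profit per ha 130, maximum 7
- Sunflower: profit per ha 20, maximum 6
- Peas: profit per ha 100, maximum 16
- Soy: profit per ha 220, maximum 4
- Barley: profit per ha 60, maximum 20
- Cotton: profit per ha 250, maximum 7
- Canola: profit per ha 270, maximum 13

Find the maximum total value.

Order the crops by profit per ha: Canola 270 > Cotton 250 > Soy 220 > Lentils 130 > Peas 100 > Barley 60 > Sunflower 20.
Canola takes 13 to reach its cap of 13 — 20 left.
Give Cotton 7 to hit its cap of 7 — 13 left.
Give Soy 4 to hit its cap of 4 — 9 left.
Lentils takes 7 to reach its cap of 7 — 2 left.
Peas: +2 (room for 16) → 2. Pool exhausted.
Total = 130×7 + 100×2 + 220×4 + 250×7 + 270×13 = 7250.

7250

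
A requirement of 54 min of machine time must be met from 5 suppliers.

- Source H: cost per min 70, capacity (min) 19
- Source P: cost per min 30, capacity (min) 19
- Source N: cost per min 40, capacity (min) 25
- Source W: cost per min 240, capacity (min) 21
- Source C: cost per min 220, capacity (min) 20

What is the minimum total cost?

2270

Cheapest first:
Source P at 30: take all 19 min → 35 still needed.
Source N (40): use full 25 → 10 min to go.
Source H at 70: take 10 of its 19 → requirement met.
Source C, Source W: unused.
Cost = 19×30 + 25×40 + 10×70 = 2270.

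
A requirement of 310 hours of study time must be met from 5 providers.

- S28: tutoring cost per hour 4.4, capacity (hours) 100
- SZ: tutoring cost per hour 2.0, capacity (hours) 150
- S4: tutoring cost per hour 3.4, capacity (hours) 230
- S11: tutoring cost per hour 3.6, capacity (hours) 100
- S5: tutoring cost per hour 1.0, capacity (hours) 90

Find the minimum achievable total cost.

Cheapest first:
S5 at 1.0: take all 90 hours — 220 still needed.
SZ at 2.0: take all 150 hours — 70 still needed.
S4 (3.4): take the remaining 70 — done.
S11, S28: unused.
Cost = 90×1.0 + 150×2.0 + 70×3.4 = 628.

628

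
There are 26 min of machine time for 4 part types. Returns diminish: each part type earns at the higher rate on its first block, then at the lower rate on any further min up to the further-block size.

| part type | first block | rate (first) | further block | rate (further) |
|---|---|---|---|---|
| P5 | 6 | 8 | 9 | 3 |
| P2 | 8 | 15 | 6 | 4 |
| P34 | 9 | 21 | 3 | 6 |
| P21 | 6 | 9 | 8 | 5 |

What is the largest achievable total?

387

Treat each block as its own option and order by rate: P34/tier1 21 > P2/tier1 15 > P21/tier1 9 > P5/tier1 8 > P34/tier2 6 > P21/tier2 5 > P2/tier2 4 > P5/tier2 3.
P34 tier1 at 21: fill all 9 ; 17 left.
P2 tier1 at 15: fill all 8 ; 9 left.
Fill P21 tier1 block (6 at 9) ; 3 left.
P5 tier1 at 8: only 3 left, fill 3.
Total = 21×9 + 15×8 + 9×6 + 8×3 = 387.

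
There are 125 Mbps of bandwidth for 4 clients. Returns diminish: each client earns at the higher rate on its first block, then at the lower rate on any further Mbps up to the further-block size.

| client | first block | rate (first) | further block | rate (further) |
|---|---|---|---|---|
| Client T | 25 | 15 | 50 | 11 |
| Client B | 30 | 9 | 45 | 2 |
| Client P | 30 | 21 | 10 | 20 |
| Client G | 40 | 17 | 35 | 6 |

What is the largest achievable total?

Order all 8 blocks by rate: Client P/tier1 21 > Client P/tier2 20 > Client G/tier1 17 > Client T/tier1 15 > Client T/tier2 11 > Client B/tier1 9 > Client G/tier2 6 > Client B/tier2 2.
Client P tier1 at 21: fill all 30 — 95 left.
Client P/tier2 (20): +10 — 85 left.
Fill Client G tier1 block (40 at 17) — 45 left.
Client T/tier1 (15): +25 — 20 left.
Client T/tier2: +20 of 50 at 11; pool empty.
Total = 21×30 + 20×10 + 17×40 + 15×25 + 11×20 = 2105.

2105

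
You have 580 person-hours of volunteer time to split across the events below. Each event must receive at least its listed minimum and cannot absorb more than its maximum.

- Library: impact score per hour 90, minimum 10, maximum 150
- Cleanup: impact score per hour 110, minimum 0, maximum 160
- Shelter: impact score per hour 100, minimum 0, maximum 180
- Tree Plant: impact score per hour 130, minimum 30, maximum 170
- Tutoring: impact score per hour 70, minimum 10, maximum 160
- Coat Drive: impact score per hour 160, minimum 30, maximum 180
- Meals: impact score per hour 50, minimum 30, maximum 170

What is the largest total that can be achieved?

73600

Meeting every minimum uses 10+0+0+30+10+30+30 = 110 person-hours, leaving 470.
Highest impact score per hour first: Coat Drive 160 > Tree Plant 130 > Cleanup 110 > Shelter 100 > Library 90 > Tutoring 70 > Meals 50.
Coat Drive takes 150 more to reach its cap of 180 → 320 left.
Tree Plant takes 140 more to reach its cap of 170 → 180 left.
Cleanup takes 160 more to reach its cap of 160 → 20 left.
Only 20 left; Shelter takes them to reach 20.
Total = 90×10 + 110×160 + 100×20 + 130×170 + 70×10 + 160×180 + 50×30 = 73600.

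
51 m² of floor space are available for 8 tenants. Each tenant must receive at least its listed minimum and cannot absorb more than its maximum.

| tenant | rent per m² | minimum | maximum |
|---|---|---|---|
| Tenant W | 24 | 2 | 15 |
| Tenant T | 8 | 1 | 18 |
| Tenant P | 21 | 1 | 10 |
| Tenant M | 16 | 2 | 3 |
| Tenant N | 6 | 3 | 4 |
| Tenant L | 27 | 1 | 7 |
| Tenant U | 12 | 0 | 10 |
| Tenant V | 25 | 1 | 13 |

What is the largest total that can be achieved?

1142

Meeting every minimum uses 2+1+1+2+3+1+0+1 = 11 m², leaving 40.
Highest rent per m² first: Tenant L 27 > Tenant V 25 > Tenant W 24 > Tenant P 21 > Tenant M 16 > Tenant U 12 > Tenant T 8 > Tenant N 6.
Tenant L takes 6 more to reach its cap of 7 → 34 left.
Tenant V takes 12 more to reach its cap of 13 → 22 left.
Give Tenant W 13 more to hit its cap of 15 → 9 left.
Give Tenant P 9 more to hit its cap of 10 → 0 left.
Total = 24×15 + 8×1 + 21×10 + 16×2 + 6×3 + 27×7 + 25×13 = 1142.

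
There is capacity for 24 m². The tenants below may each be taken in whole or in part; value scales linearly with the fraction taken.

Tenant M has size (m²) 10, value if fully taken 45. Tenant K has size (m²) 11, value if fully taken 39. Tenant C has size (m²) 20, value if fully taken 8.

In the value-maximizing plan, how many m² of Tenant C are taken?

Rank by value-to-size ratio: Tenant M 45/10≈4.5, Tenant K 39/11≈3.55, Tenant C 8/20≈0.4.
Take all of Tenant M (10 m², value 45) — 14 m² left.
Tenant K: take in full, 11 m² for value 39 — 3 left.
Only 3 m² remain; take 3/20 of Tenant C for value 8×3/20 = 1.2.

3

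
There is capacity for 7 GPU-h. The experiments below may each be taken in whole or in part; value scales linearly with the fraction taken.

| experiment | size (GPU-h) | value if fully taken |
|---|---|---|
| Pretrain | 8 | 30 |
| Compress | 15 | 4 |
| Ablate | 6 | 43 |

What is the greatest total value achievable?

Rank by value-to-size ratio: Ablate 43/6≈7.17, Pretrain 30/8≈3.75, Compress 4/15≈0.267.
Take all of Ablate (6 GPU-h, value 43) — 1 GPU-h left.
Fill the last 1 GPU-h with part of Pretrain: 1/8 of it earns 3.75.
Total value = 46.75.

46.75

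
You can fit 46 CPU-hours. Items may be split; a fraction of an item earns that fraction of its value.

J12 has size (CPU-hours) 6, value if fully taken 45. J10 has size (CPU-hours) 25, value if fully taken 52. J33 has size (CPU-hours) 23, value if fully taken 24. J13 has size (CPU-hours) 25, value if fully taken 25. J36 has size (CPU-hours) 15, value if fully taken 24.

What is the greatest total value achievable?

121

Rank by value-to-size ratio: J12 45/6≈7.5, J10 52/25≈2.08, J36 24/15≈1.6, J33 24/23≈1.04, J13 25/25≈1.
Take all of J12 (6 CPU-hours, value 45) → 40 CPU-hours left.
J10: take in full, 25 CPU-hours for value 52 → 15 left.
J36: take in full, 15 CPU-hours for value 24 → 0 left.
Total value = 121.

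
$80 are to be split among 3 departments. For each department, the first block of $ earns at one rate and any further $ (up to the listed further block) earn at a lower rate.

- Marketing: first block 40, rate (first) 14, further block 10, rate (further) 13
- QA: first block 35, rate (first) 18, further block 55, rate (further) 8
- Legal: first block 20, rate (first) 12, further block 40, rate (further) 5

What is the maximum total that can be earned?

Treat each block as its own option and order by rate: QA/T1 18 > Marketing/T1 14 > Marketing/T2 13 > Legal/T1 12 > QA/T2 8 > Legal/T2 5.
QA/T1 (18): +35 → 45 left.
Marketing/T1 (14): +40 → 5 left.
Marketing/T2: +5 of 10 at 13; pool empty.
Total = 18×35 + 14×40 + 13×5 = 1255.

1255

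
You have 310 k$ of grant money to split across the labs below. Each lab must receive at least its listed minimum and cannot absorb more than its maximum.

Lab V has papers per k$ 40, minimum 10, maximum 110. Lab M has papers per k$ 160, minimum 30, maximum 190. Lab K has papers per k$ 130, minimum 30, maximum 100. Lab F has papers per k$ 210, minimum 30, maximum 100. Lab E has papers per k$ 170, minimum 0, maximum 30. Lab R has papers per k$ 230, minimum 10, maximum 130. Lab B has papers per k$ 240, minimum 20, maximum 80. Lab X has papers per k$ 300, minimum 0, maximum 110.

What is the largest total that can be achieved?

72200

Meeting every minimum uses 10+30+30+30+0+10+20+0 = 130 k$, leaving 180.
Rank by papers per k$: Lab X 300 > Lab B 240 > Lab R 230 > Lab F 210 > Lab E 170 > Lab M 160 > Lab K 130 > Lab V 40.
Give Lab X 110 more to hit its cap of 110 → 70 left.
Give Lab B 60 more to hit its cap of 80 → 10 left.
Lab R: +10 (room for 120) → 20. Pool exhausted.
Total = 40×10 + 160×30 + 130×30 + 210×30 + 230×20 + 240×80 + 300×110 = 72200.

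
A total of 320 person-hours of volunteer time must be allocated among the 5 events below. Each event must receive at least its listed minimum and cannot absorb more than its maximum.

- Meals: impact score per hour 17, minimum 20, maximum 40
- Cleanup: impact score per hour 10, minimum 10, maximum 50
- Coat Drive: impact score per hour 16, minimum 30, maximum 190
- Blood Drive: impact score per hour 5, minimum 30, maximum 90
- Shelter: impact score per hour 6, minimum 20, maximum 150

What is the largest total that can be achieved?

Meeting every minimum uses 20+10+30+30+20 = 110 person-hours, leaving 210.
Order the events by impact score per hour: Meals 17 > Coat Drive 16 > Cleanup 10 > Shelter 6 > Blood Drive 5.
Meals: +20 to 40 (cap) → 190 left.
Coat Drive: +160 to 190 (cap) → 30 left.
Cleanup has room for 40 more but only 30 remain, so it gets 40.
Total = 17×40 + 10×40 + 16×190 + 5×30 + 6×20 = 4390.

4390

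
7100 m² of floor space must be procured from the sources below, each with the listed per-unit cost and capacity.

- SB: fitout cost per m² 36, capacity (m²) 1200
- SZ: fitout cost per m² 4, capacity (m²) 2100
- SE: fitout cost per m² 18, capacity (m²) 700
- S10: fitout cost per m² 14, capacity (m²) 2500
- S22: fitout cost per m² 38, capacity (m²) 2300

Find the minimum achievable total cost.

Cheapest first:
Take 2100 from SZ at 4 ; need 5000 more.
S10 at 14: take all 2500 m² ; 2500 still needed.
SE at 18: take all 700 m² ; 1800 still needed.
SB at 36: take all 1200 m² ; 600 still needed.
Take 600 from S22 at 38 to finish.
Cost = 2100×4 + 2500×14 + 700×18 + 1200×36 + 600×38 = 122000.

122000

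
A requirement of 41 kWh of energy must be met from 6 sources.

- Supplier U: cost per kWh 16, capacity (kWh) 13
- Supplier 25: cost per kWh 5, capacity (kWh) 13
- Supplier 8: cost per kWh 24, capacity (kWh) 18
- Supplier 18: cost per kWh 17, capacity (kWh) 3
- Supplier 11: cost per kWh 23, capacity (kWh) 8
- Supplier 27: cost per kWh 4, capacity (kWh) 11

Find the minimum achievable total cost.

391

Fill from the cheapest source first.
Supplier 27 at 4: take all 11 kWh ; 30 still needed.
Supplier 25 (5): use full 13 ; 17 kWh to go.
Supplier U (16): use full 13 ; 4 kWh to go.
Supplier 18 at 17: take all 3 kWh ; 1 still needed.
Supplier 11 (23): take the remaining 1 ; done.
Supplier 8: unused.
Cost = 11×4 + 13×5 + 13×16 + 3×17 + 1×23 = 391.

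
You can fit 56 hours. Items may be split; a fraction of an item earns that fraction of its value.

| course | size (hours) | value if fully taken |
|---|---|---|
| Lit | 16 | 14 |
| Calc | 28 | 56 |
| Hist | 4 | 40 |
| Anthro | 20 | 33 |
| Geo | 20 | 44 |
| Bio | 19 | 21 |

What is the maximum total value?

Best value per unit of size first: Hist 40/4≈10, Geo 44/20≈2.2, Calc 56/28≈2, Anthro 33/20≈1.65, Bio 21/19≈1.11, Lit 14/16≈0.875.
Hist: take in full, 4 hours for value 40 → 52 left.
Geo: take in full, 20 hours for value 44 → 32 left.
Take all of Calc (28 hours, value 56) → 4 hours left.
Only 4 hours remain; take 4/20 of Anthro for value 33×4/20 = 6.6.
Total value = 146.6.

146.6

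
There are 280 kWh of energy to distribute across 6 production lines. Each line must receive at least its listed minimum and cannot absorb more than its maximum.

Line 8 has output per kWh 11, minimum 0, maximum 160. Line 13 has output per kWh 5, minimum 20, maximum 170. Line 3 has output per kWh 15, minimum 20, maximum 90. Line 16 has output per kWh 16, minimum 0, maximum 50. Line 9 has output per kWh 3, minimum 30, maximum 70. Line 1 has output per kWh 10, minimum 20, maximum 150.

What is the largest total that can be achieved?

Meeting every minimum uses 0+20+20+0+30+20 = 90 kWh, leaving 190.
Order the production lines by output per kWh: Line 16 16 > Line 3 15 > Line 8 11 > Line 1 10 > Line 13 5 > Line 9 3.
Line 16: +50 to 50 (cap) → 140 left.
Line 3 takes 70 more to reach its cap of 90 → 70 left.
Line 8 has room for 160 more but only 70 remain, so it gets 70.
Total = 11×70 + 5×20 + 15×90 + 16×50 + 3×30 + 10×20 = 3310.

3310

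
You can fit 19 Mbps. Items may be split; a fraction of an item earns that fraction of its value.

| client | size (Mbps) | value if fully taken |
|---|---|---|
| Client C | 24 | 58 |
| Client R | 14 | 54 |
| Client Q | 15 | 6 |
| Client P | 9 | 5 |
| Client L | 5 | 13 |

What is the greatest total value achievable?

67

Sort by value density: Client R 54/14≈3.86, Client L 13/5≈2.6, Client C 58/24≈2.42, Client P 5/9≈0.556, Client Q 6/15≈0.4.
All 14 Mbps of Client R fit (value 54) — 5 remain.
Take all of Client L (5 Mbps, value 13) — 0 Mbps left.
Total value = 67.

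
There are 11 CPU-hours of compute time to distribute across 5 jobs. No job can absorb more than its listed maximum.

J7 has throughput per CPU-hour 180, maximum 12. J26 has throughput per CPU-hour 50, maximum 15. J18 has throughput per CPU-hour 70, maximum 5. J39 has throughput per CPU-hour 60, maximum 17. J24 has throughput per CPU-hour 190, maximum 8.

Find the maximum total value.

Rank by throughput per CPU-hour: J24 190 > J7 180 > J18 70 > J39 60 > J26 50.
J24 takes 8 to reach its cap of 8 — 3 left.
J7 has room for 12 but only 3 remain, so it gets 3.
Total = 180×3 + 190×8 = 2060.

2060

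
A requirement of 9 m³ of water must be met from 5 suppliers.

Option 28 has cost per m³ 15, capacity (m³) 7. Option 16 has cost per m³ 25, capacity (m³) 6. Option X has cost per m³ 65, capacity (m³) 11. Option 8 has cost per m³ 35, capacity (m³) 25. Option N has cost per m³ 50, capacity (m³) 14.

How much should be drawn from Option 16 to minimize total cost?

2

Cheapest first:
Option 28 at 15: take all 7 m³ → 2 still needed.
Option 16 (25): take the remaining 2 → done.
Option 8, Option N, Option X: unused.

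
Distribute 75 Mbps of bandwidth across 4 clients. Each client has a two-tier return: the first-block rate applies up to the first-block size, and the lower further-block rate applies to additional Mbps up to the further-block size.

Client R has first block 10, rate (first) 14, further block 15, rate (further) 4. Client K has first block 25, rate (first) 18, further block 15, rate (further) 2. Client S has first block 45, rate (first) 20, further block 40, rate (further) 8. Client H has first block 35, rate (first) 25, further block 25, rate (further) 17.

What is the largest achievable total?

Treat each block as its own option and order by rate: Client H/tier1 25 > Client S/tier1 20 > Client K/tier1 18 > Client H/tier2 17 > Client R/tier1 14 > Client S/tier2 8 > Client R/tier2 4 > Client K/tier2 2.
Client H tier1 at 25: fill all 35 → 40 left.
40 remain; put them into Client S tier1 at 20.
Total = 25×35 + 20×40 = 1675.

1675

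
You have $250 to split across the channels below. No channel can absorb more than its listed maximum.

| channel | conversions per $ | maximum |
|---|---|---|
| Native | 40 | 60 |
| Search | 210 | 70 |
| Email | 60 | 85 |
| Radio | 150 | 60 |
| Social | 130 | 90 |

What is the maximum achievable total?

37200

Order the channels by conversions per $: Search 210 > Radio 150 > Social 130 > Email 60 > Native 40.
Give Search 70 to hit its cap of 70 — 180 left.
Radio takes 60 to reach its cap of 60 — 120 left.
Social: +90 to 90 (cap) — 30 left.
Email: +30 (room for 85) → 30. Pool exhausted.
Total = 210×70 + 60×30 + 150×60 + 130×90 = 37200.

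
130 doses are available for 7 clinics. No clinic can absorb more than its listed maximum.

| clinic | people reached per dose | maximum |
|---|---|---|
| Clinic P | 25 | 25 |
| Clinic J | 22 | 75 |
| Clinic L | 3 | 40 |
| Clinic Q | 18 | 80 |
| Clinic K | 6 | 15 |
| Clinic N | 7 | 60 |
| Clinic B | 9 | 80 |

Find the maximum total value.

Highest people reached per dose first: Clinic P 25 > Clinic J 22 > Clinic Q 18 > Clinic B 9 > Clinic N 7 > Clinic K 6 > Clinic L 3.
Clinic P: +25 to 25 (cap) ; 105 left.
Clinic J: +75 to 75 (cap) ; 30 left.
Clinic Q has room for 80 but only 30 remain, so it gets 30.
Total = 25×25 + 22×75 + 18×30 = 2815.

2815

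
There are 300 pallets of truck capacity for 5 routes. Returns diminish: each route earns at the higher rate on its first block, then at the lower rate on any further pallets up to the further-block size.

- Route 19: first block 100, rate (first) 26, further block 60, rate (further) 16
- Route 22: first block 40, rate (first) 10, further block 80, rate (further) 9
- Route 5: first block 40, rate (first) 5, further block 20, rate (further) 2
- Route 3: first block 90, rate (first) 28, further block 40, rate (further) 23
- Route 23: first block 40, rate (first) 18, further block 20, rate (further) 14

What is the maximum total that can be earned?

7240

Treat each block as its own option and order by rate: Route 3/tier1 28 > Route 19/tier1 26 > Route 3/tier2 23 > Route 23/tier1 18 > Route 19/tier2 16 > Route 23/tier2 14 > Route 22/tier1 10 > Route 22/tier2 9 > Route 5/tier1 5 > Route 5/tier2 2.
Route 3 tier1 at 28: fill all 90 ; 210 left.
Fill Route 19 tier1 block (100 at 26) ; 110 left.
Route 3 tier2 at 23: fill all 40 ; 70 left.
Fill Route 23 tier1 block (40 at 18) ; 30 left.
30 remain; put them into Route 19 tier2 at 16.
Total = 28×90 + 26×100 + 23×40 + 18×40 + 16×30 = 7240.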